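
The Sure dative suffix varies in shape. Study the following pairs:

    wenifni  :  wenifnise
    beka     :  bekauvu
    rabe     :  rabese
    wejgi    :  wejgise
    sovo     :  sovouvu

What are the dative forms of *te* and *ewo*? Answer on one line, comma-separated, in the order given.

Looking at the last vowel of each stem: -se when the last vowel of the stem is a front vowel (*wenifni*, *rabe*, *wejgi*); -uvu when the last vowel of the stem is a back vowel (*beka*, *sovo*).
*te* — last vowel /e/ (a front vowel) → -se → *tese*.
*ewo*: last vowel = /o/, a back vowel → -uvu → *ewouvu*.

tese, ewouvu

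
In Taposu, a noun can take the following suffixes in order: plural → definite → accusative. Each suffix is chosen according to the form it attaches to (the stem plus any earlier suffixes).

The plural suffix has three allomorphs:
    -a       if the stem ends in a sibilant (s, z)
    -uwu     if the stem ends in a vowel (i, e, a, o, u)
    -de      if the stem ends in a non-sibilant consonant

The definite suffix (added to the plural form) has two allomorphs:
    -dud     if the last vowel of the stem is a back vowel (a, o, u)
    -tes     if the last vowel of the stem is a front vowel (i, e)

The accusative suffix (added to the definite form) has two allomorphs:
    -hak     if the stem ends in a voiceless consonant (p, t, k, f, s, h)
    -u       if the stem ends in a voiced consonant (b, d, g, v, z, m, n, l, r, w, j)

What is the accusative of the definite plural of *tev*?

The final sound of *tev* is /v/, which is a non-sibilant consonant, so the plural suffix is -de, giving *tevde*.
Since the last vowel of the plural form *tevde* is /e/ (a front vowel), it takes -tes, giving *tevdetes*.
The definite form *tevdetes*: final consonant = /s/, voiceless → -hak → *tevdeteshak*.

tevdeteshak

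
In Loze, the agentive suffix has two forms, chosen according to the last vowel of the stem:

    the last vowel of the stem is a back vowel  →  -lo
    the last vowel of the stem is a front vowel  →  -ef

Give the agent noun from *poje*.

pojeef

*poje*: last vowel = /e/, a front vowel → -ef → *pojeef*.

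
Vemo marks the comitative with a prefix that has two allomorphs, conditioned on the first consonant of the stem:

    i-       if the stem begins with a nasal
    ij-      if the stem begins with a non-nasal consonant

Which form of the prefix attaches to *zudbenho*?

Since the first consonant of *zudbenho* is /z/ (non-nasal), it takes ij-.

ij-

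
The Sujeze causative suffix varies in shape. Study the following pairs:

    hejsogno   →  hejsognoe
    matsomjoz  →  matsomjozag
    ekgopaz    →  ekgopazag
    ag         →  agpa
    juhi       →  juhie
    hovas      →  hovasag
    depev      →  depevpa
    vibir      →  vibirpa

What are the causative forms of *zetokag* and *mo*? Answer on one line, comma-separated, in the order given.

The suffix is conditioned by the final sound: -ag when the stem ends in a sibilant (*matsomjoz*, *ekgopaz*, *hovas*); -pa when the stem ends in a non-sibilant consonant (*ag*, *depev*, *vibir*); -e when the stem ends in a vowel (*hejsogno*, *juhi*).
The final sound of *zetokag* is /g/, which is a non-sibilant consonant, so the suffix is -pa, giving *zetokagpa*.
Since the final sound of *mo* is /o/ (a vowel), it takes -e, giving *moe*.

zetokagpa, moe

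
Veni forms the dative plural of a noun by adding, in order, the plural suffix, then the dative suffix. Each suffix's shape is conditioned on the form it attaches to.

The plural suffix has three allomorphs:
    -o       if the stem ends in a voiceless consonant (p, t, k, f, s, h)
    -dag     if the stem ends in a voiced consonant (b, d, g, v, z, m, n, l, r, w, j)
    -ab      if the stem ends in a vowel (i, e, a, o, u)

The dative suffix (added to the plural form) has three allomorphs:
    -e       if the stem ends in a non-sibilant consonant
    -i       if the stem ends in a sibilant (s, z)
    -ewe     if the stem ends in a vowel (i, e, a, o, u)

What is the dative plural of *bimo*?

*bimo*: final sound = /o/, a vowel → -ab → *bimoab*.
The plural form *bimoab*: final sound = /b/, a non-sibilant consonant → -e → *bimoabe*.

bimoabe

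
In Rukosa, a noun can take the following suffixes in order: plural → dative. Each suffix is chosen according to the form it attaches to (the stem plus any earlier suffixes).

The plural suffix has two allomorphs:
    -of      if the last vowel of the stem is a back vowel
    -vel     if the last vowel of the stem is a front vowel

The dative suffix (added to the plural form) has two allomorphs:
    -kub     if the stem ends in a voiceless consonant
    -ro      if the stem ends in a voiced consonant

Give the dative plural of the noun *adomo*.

Since the last vowel of *adomo* is /o/ (a back vowel), it takes -of, giving *adomoof*.
The plural form *adomoof*: final consonant = /f/, voiceless → -kub → *adomoofkub*.

adomoofkub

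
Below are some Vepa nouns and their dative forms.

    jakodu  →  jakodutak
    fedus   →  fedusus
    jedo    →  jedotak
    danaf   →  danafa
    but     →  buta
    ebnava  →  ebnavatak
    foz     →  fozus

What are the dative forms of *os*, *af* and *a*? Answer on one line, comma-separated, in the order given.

osus, afa, atak

Looking at the final sound of each stem: -us when the stem ends in a sibilant (*fedus*, *foz*); -a when the stem ends in a non-sibilant consonant (*danaf*, *but*); -tak when the stem ends in a vowel (*jakodu*, *jedo*, *ebnava*).
The final sound of *os* is /s/, which is a sibilant, so the suffix is -us, giving *osus*.
*af* — final sound /f/ (a non-sibilant consonant) → -a → *afa*.
*a* — final sound /a/ (a vowel) → -tak → *atak*.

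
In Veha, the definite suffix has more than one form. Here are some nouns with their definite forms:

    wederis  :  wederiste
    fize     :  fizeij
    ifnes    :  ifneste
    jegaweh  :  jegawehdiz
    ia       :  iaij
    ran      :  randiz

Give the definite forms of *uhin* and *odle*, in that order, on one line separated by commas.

The pattern is sibilance of the final sound: -te when the stem ends in a sibilant (*wederis*, *ifnes*); -diz when the stem ends in a non-sibilant consonant (*jegaweh*, *ran*); -ij when the stem ends in a vowel (*fize*, *ia*).
*uhin* — final sound /n/ (a non-sibilant consonant) → -diz → *uhindiz*.
*odle* — final sound /e/ (a vowel) → -ij → *odleij*.

uhindiz, odleij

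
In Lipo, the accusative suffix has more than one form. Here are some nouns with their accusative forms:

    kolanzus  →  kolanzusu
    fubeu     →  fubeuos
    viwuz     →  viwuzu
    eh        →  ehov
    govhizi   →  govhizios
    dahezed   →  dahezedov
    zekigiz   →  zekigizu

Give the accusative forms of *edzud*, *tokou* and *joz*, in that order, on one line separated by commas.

The suffix is conditioned by the final sound: -u when the stem ends in a sibilant (*kolanzus*, *viwuz*, *zekigiz*); -ov when the stem ends in a non-sibilant consonant (*eh*, *dahezed*); -os when the stem ends in a vowel (*fubeu*, *govhizi*).
*edzud*: final sound = /d/, a non-sibilant consonant → -ov → *edzudov*.
*tokou*: final sound = /u/, a vowel → -os → *tokouos*.
*joz* — final sound /z/ (a sibilant) → -u → *jozu*.

edzudov, tokouos, jozu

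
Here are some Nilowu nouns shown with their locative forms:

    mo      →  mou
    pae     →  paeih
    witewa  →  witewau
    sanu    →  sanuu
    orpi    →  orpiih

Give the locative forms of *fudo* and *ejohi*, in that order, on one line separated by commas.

The pattern is front/back vowel harmony: -ih when the last vowel of the stem is a front vowel (*pae*, *orpi*); -u when the last vowel of the stem is a back vowel (*mo*, *witewa*, *sanu*).
The last vowel of *fudo* is /o/, which is a back vowel, so the suffix is -u, giving *fudou*.
Since the last vowel of *ejohi* is /i/ (a front vowel), it takes -ih, giving *ejohiih*.

fudou, ejohiih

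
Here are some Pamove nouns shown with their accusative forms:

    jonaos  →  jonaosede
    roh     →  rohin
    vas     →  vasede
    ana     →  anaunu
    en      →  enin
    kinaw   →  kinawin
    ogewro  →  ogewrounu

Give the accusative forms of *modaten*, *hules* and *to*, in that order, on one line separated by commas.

The alternation tracks the final sound of the stem — -ede when the stem ends in a sibilant (*jonaos*, *vas*); -in when the stem ends in a non-sibilant consonant (*roh*, *en*, *kinaw*); -unu when the stem ends in a vowel (*ana*, *ogewro*).
Since the final sound of *modaten* is /n/ (a non-sibilant consonant), it takes -in, giving *modatenin*.
The final sound of *hules* is /s/, which is a sibilant, so the suffix is -ede, giving *hulesede*.
*to*: final sound = /o/, a vowel → -unu → *tounu*.

modatenin, hulesede, tounu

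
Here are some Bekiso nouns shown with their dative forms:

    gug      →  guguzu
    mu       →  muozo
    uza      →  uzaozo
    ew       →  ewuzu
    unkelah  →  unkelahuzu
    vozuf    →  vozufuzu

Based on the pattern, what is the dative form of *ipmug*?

The suffix is conditioned by the final sound: -uzu when the stem ends in a consonant (*gug*, *ew*, *unkelah*, *vozuf*); -ozo when the stem ends in a vowel (*mu*, *uza*).
The final sound of *ipmug* is /g/, which is a consonant, so the suffix is -uzu, giving *ipmuguzu*.

ipmuguzu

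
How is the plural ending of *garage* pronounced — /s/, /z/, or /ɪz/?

The stem *garage* ends in a sibilant (/s, z, ʃ, ʒ, tʃ, dʒ/).
The plural suffix surfaces as /ɪz/ after sibilants, /s/ after other voiceless consonants, and /z/ after other voiced sounds.
So the plural -s on *garage* is pronounced /ɪz/.

/ɪz/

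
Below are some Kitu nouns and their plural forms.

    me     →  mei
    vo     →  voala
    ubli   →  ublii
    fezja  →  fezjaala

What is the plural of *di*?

Looking at the last vowel of each stem: -i when the last vowel of the stem is a front vowel (*me*, *ubli*); -ala when the last vowel of the stem is a back vowel (*vo*, *fezja*).
*di* — last vowel /i/ (a front vowel) → -i → *dii*.

dii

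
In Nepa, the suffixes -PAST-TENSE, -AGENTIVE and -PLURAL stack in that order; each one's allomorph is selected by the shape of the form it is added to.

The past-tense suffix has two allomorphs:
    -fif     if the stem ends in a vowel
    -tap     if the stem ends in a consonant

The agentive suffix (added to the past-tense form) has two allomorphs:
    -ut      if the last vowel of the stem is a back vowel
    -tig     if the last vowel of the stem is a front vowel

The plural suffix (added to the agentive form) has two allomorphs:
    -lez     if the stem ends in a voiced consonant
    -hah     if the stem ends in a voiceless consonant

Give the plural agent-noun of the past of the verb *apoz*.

apoztaputhah

Since the final sound of *apoz* is /z/ (a consonant), it takes -tap, giving *apoztap*.
The last vowel of the past-tense form *apoztap* is /a/, which is a back vowel, so the agentive suffix is -ut, giving *apoztaput*.
Since the final consonant of the agentive form *apoztaput* is /t/ (voiceless), it takes -hah, giving *apoztaputhah*.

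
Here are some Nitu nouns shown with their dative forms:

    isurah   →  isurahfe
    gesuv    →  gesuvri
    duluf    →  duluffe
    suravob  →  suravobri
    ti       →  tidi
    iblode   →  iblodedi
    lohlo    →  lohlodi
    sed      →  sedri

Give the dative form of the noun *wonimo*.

The pattern is voicing of the final sound: -fe when the stem ends in a voiceless consonant (*isurah*, *duluf*); -ri when the stem ends in a voiced consonant (*gesuv*, *suravob*, *sed*); -di when the stem ends in a vowel (*ti*, *iblode*, *lohlo*).
The final sound of *wonimo* is /o/, which is a vowel, so the suffix is -di, giving *wonimodi*.

wonimodi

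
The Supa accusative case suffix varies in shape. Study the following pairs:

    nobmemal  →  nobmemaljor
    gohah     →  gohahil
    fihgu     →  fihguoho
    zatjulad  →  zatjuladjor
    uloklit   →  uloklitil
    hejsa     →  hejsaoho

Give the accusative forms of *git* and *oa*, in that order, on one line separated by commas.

gitil, oaoho

The suffix is conditioned by the final sound: -il when the stem ends in a voiceless consonant (*gohah*, *uloklit*); -jor when the stem ends in a voiced consonant (*nobmemal*, *zatjulad*); -oho when the stem ends in a vowel (*fihgu*, *hejsa*).
*git*: final sound = /t/, a voiceless consonant → -il → *gitil*.
The final sound of *oa* is /a/, which is a vowel, so the suffix is -oho, giving *oaoho*.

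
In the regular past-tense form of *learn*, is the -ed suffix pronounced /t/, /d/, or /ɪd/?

The stem *learn* ends in a voiced sound other than /d/.
The -ed suffix is realized as /ɪd/ after /t, d/; as /t/ after other voiceless consonants; and as /d/ after other voiced sounds.
So -ed on *learn* is pronounced /d/.

/d/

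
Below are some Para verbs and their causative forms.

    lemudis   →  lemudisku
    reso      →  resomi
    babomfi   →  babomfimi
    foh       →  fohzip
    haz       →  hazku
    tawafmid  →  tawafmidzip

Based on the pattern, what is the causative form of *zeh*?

zehzip

Looking at the final sound of each stem: -ku when the stem ends in a sibilant (*lemudis*, *haz*); -zip when the stem ends in a non-sibilant consonant (*foh*, *tawafmid*); -mi when the stem ends in a vowel (*reso*, *babomfi*).
The final sound of *zeh* is /h/, which is a non-sibilant consonant, so the suffix is -zip, giving *zehzip*.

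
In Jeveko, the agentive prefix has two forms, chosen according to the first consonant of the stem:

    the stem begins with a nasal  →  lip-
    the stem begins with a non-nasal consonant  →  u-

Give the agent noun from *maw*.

Since the first consonant of *maw* is /m/ (a nasal), it takes lip-, giving *lipmaw*.

lipmaw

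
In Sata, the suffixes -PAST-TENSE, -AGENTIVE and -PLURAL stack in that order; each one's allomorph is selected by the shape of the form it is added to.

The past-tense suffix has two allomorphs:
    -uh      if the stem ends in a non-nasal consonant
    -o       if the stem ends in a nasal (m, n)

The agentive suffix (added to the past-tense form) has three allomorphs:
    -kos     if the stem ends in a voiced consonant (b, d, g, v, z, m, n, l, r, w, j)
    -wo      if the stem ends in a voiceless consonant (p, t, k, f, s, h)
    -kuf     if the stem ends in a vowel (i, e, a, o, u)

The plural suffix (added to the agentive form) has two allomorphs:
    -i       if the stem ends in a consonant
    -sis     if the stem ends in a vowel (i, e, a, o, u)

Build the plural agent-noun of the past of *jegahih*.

The final consonant of *jegahih* is /h/, which is non-nasal, so the past-tense suffix is -uh, giving *jegahihuh*.
Since the final sound of the past-tense form *jegahihuh* is /h/ (a voiceless consonant), it takes -wo, giving *jegahihuhwo*.
The final sound of the agentive form *jegahihuhwo* is /o/, which is a vowel, so the plural suffix is -sis, giving *jegahihuhwosis*.

jegahihuhwosis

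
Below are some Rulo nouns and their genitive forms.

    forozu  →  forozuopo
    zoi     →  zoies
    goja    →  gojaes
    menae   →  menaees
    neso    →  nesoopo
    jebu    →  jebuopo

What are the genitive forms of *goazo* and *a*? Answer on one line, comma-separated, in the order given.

The suffix is conditioned by the last vowel: -opo when the last vowel of the stem is a rounded vowel (*forozu*, *neso*, *jebu*); -es when the last vowel of the stem is an unrounded vowel (*zoi*, *goja*, *menae*).
*goazo*: last vowel = /o/, a rounded vowel → -opo → *goazoopo*.
*a* — last vowel /a/ (an unrounded vowel) → -es → *aes*.

goazoopo, aes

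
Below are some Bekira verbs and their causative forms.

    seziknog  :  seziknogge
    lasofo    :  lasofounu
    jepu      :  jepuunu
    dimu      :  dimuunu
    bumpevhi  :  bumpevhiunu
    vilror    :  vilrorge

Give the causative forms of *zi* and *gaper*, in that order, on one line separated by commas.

ziunu, gaperge

The alternation tracks the final sound of the stem — -ge when the stem ends in a consonant (*seziknog*, *vilror*); -unu when the stem ends in a vowel (*lasofo*, *jepu*, *dimu*, *bumpevhi*).
*zi*: final sound = /i/, a vowel → -unu → *ziunu*.
*gaper*: final sound = /r/, a consonant → -ge → *gaperge*.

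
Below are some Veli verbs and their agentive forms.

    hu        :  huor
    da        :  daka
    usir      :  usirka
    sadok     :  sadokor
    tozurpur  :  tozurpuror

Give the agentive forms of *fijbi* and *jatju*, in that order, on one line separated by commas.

Looking at the last vowel of each stem: -or when the last vowel of the stem is a rounded vowel (*hu*, *sadok*, *tozurpur*); -ka when the last vowel of the stem is an unrounded vowel (*da*, *usir*).
*fijbi*: last vowel = /i/, an unrounded vowel → -ka → *fijbika*.
*jatju*: last vowel = /u/, a rounded vowel → -or → *jatjuor*.

fijbika, jatjuor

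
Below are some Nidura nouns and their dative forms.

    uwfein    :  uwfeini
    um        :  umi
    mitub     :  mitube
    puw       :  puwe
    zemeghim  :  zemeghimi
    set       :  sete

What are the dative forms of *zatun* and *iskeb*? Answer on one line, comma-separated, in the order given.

Looking at the final consonant of each stem: -i when the stem ends in a nasal (*uwfein*, *um*, *zemeghim*); -e when the stem ends in a non-nasal consonant (*mitub*, *puw*, *set*).
*zatun*: final consonant = /n/, a nasal → -i → *zatuni*.
The final consonant of *iskeb* is /b/, which is non-nasal, so the suffix is -e, giving *iskebe*.

zatuni, iskebe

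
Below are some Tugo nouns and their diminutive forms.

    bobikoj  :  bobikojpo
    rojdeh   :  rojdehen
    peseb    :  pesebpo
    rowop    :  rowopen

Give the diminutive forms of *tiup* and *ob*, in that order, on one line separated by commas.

tiupen, obpo

Looking at the final consonant of each stem: -en when the stem ends in a voiceless consonant (*rojdeh*, *rowop*); -po when the stem ends in a voiced consonant (*bobikoj*, *peseb*).
Since the final consonant of *tiup* is /p/ (voiceless), it takes -en, giving *tiupen*.
The final consonant of *ob* is /b/, which is voiced, so the suffix is -po, giving *obpo*.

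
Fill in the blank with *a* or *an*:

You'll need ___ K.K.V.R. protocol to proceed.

a

The indefinite article is chosen by the initial *sound* of the following word, not its spelling.
The initialism *K.K.V.R.* is read letter by letter; the first letter, K, is pronounced /keɪ/, which begins with a consonant sound.
So the article is *a*: You'll need a K.K.V.R. protocol to proceed.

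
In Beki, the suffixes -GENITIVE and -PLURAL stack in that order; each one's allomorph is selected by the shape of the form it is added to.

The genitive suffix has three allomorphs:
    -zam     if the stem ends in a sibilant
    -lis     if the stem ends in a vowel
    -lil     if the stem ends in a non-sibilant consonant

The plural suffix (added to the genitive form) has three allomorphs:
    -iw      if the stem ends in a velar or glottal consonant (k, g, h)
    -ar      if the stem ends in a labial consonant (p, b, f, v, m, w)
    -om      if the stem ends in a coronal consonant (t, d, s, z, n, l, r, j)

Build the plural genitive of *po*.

polisom

*po* — final sound /o/ (a vowel) → -lis → *polis*.
The genitive form *polis*: final consonant = /s/, coronal → -om → *polisom*.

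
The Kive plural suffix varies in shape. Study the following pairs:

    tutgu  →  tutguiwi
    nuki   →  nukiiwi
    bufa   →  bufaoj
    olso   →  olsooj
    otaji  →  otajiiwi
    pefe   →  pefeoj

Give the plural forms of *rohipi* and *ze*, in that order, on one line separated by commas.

The suffix is conditioned by the last vowel: -iwi when the last vowel of the stem is a high vowel (*tutgu*, *nuki*, *otaji*); -oj when the last vowel of the stem is a non-high vowel (*bufa*, *olso*, *pefe*).
The last vowel of *rohipi* is /i/, which is a high vowel, so the suffix is -iwi, giving *rohipiiwi*.
*ze* — last vowel /e/ (a non-high vowel) → -oj → *zeoj*.

rohipiiwi, zeoj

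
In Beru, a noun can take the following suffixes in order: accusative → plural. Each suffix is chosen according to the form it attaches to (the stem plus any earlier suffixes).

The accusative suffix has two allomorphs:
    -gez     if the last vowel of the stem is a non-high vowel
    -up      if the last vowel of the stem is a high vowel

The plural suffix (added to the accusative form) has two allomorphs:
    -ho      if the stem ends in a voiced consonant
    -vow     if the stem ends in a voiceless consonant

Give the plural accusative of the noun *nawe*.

nawegezho

The last vowel of *nawe* is /e/, which is a non-high vowel, so the accusative suffix is -gez, giving *nawegez*.
The final consonant of the accusative form *nawegez* is /z/, which is voiced, so the plural suffix is -ho, giving *nawegezho*.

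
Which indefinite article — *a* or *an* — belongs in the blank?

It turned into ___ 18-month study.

The indefinite article is chosen by the initial *sound* of the following word, not its spelling.
The number *18* is spoken "eighteen", beginning with /ˌeɪˈtiːn/ — a vowel sound.
So the article is *an*: It turned into an 18-month study.

an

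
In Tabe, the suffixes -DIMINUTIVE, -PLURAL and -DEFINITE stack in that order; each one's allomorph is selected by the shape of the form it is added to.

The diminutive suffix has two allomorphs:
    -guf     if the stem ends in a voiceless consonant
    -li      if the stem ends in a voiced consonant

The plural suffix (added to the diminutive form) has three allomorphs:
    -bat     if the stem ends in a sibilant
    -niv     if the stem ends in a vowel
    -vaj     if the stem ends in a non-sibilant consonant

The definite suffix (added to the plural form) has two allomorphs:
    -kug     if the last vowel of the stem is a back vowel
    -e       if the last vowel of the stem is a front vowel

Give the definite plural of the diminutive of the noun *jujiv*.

jujivlinive

*jujiv*: final consonant = /v/, voiced → -li → *jujivli*.
The final sound of the diminutive form *jujivli* is /i/, which is a vowel, so the plural suffix is -niv, giving *jujivliniv*.
The plural form *jujivliniv* — last vowel /i/ (a front vowel) → -e → *jujivlinive*.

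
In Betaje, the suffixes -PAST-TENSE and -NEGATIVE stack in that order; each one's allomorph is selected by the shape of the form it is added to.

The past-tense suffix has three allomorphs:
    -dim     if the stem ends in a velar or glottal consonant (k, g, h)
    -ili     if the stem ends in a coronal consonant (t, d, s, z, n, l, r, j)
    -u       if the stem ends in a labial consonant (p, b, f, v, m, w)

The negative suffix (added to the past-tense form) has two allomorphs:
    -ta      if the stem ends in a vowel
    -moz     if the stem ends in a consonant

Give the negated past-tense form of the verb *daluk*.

*daluk* — final consonant /k/ (velar/glottal) → -dim → *dalukdim*.
The final sound of the past-tense form *dalukdim* is /m/, which is a consonant, so the negative suffix is -moz, giving *dalukdimmoz*.

dalukdimmoz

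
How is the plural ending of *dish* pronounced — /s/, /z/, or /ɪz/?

/ɪz/

The stem *dish* ends in a sibilant (/s, z, ʃ, ʒ, tʃ, dʒ/).
The plural suffix surfaces as /ɪz/ after sibilants, /s/ after other voiceless consonants, and /z/ after other voiced sounds.
So the plural -s on *dish* is pronounced /ɪz/.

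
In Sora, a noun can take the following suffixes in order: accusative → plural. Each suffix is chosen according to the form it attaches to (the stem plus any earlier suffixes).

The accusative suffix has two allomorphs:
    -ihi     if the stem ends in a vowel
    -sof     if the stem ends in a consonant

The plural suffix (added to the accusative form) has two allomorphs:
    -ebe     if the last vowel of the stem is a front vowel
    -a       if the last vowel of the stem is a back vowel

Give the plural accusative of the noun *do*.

doihiebe

*do* — final sound /o/ (a vowel) → -ihi → *doihi*.
The accusative form *doihi* — last vowel /i/ (a front vowel) → -ebe → *doihiebe*.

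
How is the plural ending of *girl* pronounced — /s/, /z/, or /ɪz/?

The stem *girl* ends in a voiced non-sibilant sound.
The plural suffix surfaces as /ɪz/ after sibilants, /s/ after other voiceless consonants, and /z/ after other voiced sounds.
So the plural -s on *girl* is pronounced /z/.

/z/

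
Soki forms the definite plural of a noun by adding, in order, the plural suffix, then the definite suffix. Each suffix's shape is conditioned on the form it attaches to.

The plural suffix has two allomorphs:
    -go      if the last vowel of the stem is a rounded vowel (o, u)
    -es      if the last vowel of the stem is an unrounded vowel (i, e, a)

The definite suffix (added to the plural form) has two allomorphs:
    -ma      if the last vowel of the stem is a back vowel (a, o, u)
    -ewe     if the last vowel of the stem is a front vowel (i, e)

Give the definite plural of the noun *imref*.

imrefesewe

*imref*: last vowel = /e/, an unrounded vowel → -es → *imrefes*.
The plural form *imrefes*: last vowel = /e/, a front vowel → -ewe → *imrefesewe*.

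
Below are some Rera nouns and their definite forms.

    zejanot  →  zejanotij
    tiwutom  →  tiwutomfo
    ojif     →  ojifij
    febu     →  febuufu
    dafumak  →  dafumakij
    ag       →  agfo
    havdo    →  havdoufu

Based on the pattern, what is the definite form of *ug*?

The pattern is voicing of the final sound: -ij when the stem ends in a voiceless consonant (*zejanot*, *ojif*, *dafumak*); -fo when the stem ends in a voiced consonant (*tiwutom*, *ag*); -ufu when the stem ends in a vowel (*febu*, *havdo*).
Since the final sound of *ug* is /g/ (a voiced consonant), it takes -fo, giving *ugfo*.

ugfo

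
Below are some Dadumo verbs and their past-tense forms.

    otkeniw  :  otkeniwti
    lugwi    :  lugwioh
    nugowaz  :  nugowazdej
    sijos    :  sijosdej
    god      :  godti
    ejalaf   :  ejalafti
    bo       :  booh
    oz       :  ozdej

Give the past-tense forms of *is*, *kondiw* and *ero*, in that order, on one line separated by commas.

isdej, kondiwti, erooh

The pattern is sibilance of the final sound: -dej when the stem ends in a sibilant (*nugowaz*, *sijos*, *oz*); -ti when the stem ends in a non-sibilant consonant (*otkeniw*, *god*, *ejalaf*); -oh when the stem ends in a vowel (*lugwi*, *bo*).
Since the final sound of *is* is /s/ (a sibilant), it takes -dej, giving *isdej*.
Since the final sound of *kondiw* is /w/ (a non-sibilant consonant), it takes -ti, giving *kondiwti*.
Since the final sound of *ero* is /o/ (a vowel), it takes -oh, giving *erooh*.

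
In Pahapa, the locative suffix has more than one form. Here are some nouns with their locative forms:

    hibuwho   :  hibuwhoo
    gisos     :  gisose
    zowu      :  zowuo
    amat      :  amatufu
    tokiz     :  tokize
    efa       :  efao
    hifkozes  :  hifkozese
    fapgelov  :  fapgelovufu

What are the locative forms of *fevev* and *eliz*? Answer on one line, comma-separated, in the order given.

fevevufu, elize

The alternation tracks the final sound of the stem — -e when the stem ends in a sibilant (*gisos*, *tokiz*, *hifkozes*); -ufu when the stem ends in a non-sibilant consonant (*amat*, *fapgelov*); -o when the stem ends in a vowel (*hibuwho*, *zowu*, *efa*).
*fevev*: final sound = /v/, a non-sibilant consonant → -ufu → *fevevufu*.
*eliz* — final sound /z/ (a sibilant) → -e → *elize*.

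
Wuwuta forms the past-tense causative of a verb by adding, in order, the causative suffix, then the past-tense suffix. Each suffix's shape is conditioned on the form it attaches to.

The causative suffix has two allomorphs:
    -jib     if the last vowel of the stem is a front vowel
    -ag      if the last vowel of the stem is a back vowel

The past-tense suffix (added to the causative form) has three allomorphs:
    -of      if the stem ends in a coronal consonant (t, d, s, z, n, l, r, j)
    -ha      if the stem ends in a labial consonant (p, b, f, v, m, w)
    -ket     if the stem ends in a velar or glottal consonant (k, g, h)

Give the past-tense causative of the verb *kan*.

kanagket

*kan*: last vowel = /a/, a back vowel → -ag → *kanag*.
The causative form *kanag* — final consonant /g/ (velar/glottal) → -ket → *kanagket*.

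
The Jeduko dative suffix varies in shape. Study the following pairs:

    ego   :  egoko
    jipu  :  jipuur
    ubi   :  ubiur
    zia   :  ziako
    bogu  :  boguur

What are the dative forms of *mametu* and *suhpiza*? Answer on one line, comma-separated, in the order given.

Looking at the last vowel of each stem: -ur when the last vowel of the stem is a high vowel (*jipu*, *ubi*, *bogu*); -ko when the last vowel of the stem is a non-high vowel (*ego*, *zia*).
Since the last vowel of *mametu* is /u/ (a high vowel), it takes -ur, giving *mametuur*.
*suhpiza*: last vowel = /a/, a non-high vowel → -ko → *suhpizako*.

mametuur, suhpizako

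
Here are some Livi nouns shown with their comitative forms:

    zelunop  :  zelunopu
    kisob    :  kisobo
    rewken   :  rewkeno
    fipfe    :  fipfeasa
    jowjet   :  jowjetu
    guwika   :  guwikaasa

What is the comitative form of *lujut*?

The pattern is voicing of the final sound: -u when the stem ends in a voiceless consonant (*zelunop*, *jowjet*); -o when the stem ends in a voiced consonant (*kisob*, *rewken*); -asa when the stem ends in a vowel (*fipfe*, *guwika*).
Since the final sound of *lujut* is /t/ (a voiceless consonant), it takes -u, giving *lujutu*.

lujutu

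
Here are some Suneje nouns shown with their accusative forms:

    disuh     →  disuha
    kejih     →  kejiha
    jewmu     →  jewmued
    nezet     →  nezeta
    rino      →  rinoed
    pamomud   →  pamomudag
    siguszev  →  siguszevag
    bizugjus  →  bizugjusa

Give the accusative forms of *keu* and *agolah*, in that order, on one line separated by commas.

keued, agolaha

The alternation tracks the final sound of the stem — -a when the stem ends in a voiceless consonant (*disuh*, *kejih*, *nezet*, *bizugjus*); -ag when the stem ends in a voiced consonant (*pamomud*, *siguszev*); -ed when the stem ends in a vowel (*jewmu*, *rino*).
Since the final sound of *keu* is /u/ (a vowel), it takes -ed, giving *keued*.
The final sound of *agolah* is /h/, which is a voiceless consonant, so the suffix is -a, giving *agolaha*.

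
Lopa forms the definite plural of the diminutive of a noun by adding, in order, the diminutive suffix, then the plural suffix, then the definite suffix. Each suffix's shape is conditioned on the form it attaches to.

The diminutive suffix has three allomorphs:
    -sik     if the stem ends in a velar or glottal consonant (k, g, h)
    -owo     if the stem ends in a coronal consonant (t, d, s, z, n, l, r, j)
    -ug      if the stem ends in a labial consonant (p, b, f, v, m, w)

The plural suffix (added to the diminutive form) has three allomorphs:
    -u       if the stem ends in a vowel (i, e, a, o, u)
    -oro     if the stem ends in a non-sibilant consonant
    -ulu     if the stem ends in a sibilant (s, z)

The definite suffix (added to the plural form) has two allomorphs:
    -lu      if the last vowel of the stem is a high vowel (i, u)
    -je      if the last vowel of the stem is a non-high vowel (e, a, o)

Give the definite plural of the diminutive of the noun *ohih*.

The final consonant of *ohih* is /h/, which is velar/glottal, so the diminutive suffix is -sik, giving *ohihsik*.
Since the final sound of the diminutive form *ohihsik* is /k/ (a non-sibilant consonant), it takes -oro, giving *ohihsikoro*.
Since the last vowel of the plural form *ohihsikoro* is /o/ (a non-high vowel), it takes -je, giving *ohihsikoroje*.

ohihsikoroje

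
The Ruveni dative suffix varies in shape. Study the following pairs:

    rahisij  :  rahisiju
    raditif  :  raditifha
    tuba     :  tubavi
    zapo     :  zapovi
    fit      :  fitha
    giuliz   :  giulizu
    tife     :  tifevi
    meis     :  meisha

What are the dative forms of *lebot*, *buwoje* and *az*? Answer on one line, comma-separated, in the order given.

lebotha, buwojevi, azu

The suffix is conditioned by the final sound: -ha when the stem ends in a voiceless consonant (*raditif*, *fit*, *meis*); -u when the stem ends in a voiced consonant (*rahisij*, *giuliz*); -vi when the stem ends in a vowel (*tuba*, *zapo*, *tife*).
Since the final sound of *lebot* is /t/ (a voiceless consonant), it takes -ha, giving *lebotha*.
The final sound of *buwoje* is /e/, which is a vowel, so the suffix is -vi, giving *buwojevi*.
*az* — final sound /z/ (a voiced consonant) → -u → *azu*.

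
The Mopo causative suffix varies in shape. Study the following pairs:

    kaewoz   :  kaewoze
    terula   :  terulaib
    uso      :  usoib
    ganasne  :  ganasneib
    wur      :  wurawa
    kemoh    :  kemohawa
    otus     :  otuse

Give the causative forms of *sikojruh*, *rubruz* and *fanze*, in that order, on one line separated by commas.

Looking at the final sound of each stem: -e when the stem ends in a sibilant (*kaewoz*, *otus*); -awa when the stem ends in a non-sibilant consonant (*wur*, *kemoh*); -ib when the stem ends in a vowel (*terula*, *uso*, *ganasne*).
*sikojruh* — final sound /h/ (a non-sibilant consonant) → -awa → *sikojruhawa*.
Since the final sound of *rubruz* is /z/ (a sibilant), it takes -e, giving *rubruze*.
*fanze*: final sound = /e/, a vowel → -ib → *fanzeib*.

sikojruhawa, rubruze, fanzeib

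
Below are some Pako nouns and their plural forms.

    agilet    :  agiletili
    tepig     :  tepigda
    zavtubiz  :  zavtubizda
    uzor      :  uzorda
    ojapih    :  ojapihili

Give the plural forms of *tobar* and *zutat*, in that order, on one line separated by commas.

tobarda, zutatili

The suffix is conditioned by the final consonant: -ili when the stem ends in a voiceless consonant (*agilet*, *ojapih*); -da when the stem ends in a voiced consonant (*tepig*, *zavtubiz*, *uzor*).
The final consonant of *tobar* is /r/, which is voiced, so the suffix is -da, giving *tobarda*.
The final consonant of *zutat* is /t/, which is voiceless, so the suffix is -ili, giving *zutatili*.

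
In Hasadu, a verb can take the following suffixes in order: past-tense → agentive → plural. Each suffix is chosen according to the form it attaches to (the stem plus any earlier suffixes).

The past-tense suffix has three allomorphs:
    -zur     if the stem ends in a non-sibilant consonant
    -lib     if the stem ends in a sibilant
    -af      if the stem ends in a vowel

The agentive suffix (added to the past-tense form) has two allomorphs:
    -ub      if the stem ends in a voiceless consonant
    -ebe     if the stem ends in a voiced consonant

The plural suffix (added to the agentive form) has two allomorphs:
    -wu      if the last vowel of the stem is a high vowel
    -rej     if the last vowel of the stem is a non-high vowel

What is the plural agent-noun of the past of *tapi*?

tapiafubwu

*tapi*: final sound = /i/, a vowel → -af → *tapiaf*.
Since the final consonant of the past-tense form *tapiaf* is /f/ (voiceless), it takes -ub, giving *tapiafub*.
The agentive form *tapiafub*: last vowel = /u/, a high vowel → -wu → *tapiafubwu*.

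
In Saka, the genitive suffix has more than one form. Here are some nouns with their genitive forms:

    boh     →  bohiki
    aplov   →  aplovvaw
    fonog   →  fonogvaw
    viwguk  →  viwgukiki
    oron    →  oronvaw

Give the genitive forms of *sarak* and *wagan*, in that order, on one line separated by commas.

sarakiki, waganvaw

The alternation tracks the final consonant of the stem — -iki when the stem ends in a voiceless consonant (*boh*, *viwguk*); -vaw when the stem ends in a voiced consonant (*aplov*, *fonog*, *oron*).
The final consonant of *sarak* is /k/, which is voiceless, so the suffix is -iki, giving *sarakiki*.
Since the final consonant of *wagan* is /n/ (voiced), it takes -vaw, giving *waganvaw*.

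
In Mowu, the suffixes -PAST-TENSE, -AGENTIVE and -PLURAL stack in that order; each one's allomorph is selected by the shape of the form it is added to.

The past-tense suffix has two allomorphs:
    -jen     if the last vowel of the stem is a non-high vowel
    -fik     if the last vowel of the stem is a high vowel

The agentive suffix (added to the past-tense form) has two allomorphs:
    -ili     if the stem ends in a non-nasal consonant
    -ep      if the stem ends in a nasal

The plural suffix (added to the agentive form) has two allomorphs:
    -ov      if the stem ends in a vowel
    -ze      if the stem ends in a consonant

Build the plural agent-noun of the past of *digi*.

digifikiliov

The last vowel of *digi* is /i/, which is a high vowel, so the past-tense suffix is -fik, giving *digifik*.
The final consonant of the past-tense form *digifik* is /k/, which is non-nasal, so the agentive suffix is -ili, giving *digifikili*.
The agentive form *digifikili* — final sound /i/ (a vowel) → -ov → *digifikiliov*.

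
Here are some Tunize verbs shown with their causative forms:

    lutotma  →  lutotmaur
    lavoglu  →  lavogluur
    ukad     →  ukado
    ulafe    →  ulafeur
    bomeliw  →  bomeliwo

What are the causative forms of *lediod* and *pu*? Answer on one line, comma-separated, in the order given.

lediodo, puur

The alternation tracks the final sound of the stem — -o when the stem ends in a consonant (*ukad*, *bomeliw*); -ur when the stem ends in a vowel (*lutotma*, *lavoglu*, *ulafe*).
The final sound of *lediod* is /d/, which is a consonant, so the suffix is -o, giving *lediodo*.
Since the final sound of *pu* is /u/ (a vowel), it takes -ur, giving *puur*.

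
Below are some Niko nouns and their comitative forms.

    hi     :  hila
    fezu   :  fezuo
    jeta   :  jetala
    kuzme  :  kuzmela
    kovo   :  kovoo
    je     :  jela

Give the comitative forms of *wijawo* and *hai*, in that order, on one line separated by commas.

wijawoo, haila

The suffix is conditioned by the last vowel: -o when the last vowel of the stem is a rounded vowel (*fezu*, *kovo*); -la when the last vowel of the stem is an unrounded vowel (*hi*, *jeta*, *kuzme*, *je*).
*wijawo* — last vowel /o/ (a rounded vowel) → -o → *wijawoo*.
Since the last vowel of *hai* is /i/ (an unrounded vowel), it takes -la, giving *haila*.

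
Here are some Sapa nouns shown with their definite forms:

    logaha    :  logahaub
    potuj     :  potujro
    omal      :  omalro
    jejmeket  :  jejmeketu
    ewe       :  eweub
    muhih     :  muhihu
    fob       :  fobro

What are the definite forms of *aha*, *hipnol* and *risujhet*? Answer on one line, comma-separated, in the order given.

ahaub, hipnolro, risujhetu

The alternation tracks the final sound of the stem — -u when the stem ends in a voiceless consonant (*jejmeket*, *muhih*); -ro when the stem ends in a voiced consonant (*potuj*, *omal*, *fob*); -ub when the stem ends in a vowel (*logaha*, *ewe*).
The final sound of *aha* is /a/, which is a vowel, so the suffix is -ub, giving *ahaub*.
Since the final sound of *hipnol* is /l/ (a voiced consonant), it takes -ro, giving *hipnolro*.
The final sound of *risujhet* is /t/, which is a voiceless consonant, so the suffix is -u, giving *risujhetu*.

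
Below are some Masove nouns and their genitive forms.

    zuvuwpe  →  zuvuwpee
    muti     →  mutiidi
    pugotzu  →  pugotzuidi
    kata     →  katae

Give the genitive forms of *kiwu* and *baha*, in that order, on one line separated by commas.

kiwuidi, bahae

The alternation tracks the last vowel of the stem — -idi when the last vowel of the stem is a high vowel (*muti*, *pugotzu*); -e when the last vowel of the stem is a non-high vowel (*zuvuwpe*, *kata*).
The last vowel of *kiwu* is /u/, which is a high vowel, so the suffix is -idi, giving *kiwuidi*.
The last vowel of *baha* is /a/, which is a non-high vowel, so the suffix is -e, giving *bahae*.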